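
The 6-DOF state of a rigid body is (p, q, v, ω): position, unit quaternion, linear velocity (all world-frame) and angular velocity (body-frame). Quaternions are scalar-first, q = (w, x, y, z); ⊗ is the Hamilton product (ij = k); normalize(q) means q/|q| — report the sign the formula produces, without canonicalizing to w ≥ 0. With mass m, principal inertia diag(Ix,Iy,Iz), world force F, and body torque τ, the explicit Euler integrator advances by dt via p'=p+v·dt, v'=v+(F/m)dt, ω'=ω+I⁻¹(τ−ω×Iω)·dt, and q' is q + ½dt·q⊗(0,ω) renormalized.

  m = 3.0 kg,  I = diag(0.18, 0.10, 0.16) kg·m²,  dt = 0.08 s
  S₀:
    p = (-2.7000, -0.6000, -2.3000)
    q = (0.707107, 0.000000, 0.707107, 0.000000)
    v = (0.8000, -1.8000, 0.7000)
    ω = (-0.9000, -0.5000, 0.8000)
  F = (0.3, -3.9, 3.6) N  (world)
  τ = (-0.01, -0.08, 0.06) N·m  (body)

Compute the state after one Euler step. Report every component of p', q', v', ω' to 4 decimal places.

ω×(Iω) gyroscopic = (-0.0240, -0.0144, -0.0360)
α = I⁻¹(τ − ω×Iω) = (0.0778, -0.6560, 0.6000)
new body rate ω' = (-0.8938, -0.5525, 0.8480)
2q̇ = q⊗(0,ω) = (0.3535535, -0.0707107, -0.3535535, 1.2020819)
q' = normalize(q + ½dt·q⊗(0,ω)) = (0.7203, -0.0028, 0.6920, 0.0480)
p + v·dt = (-2.6360, -0.7440, -2.2440)
v + (F/m)dt = (0.8080, -1.9040, 0.7960)

p' = (-2.6360, -0.7440, -2.2440)
q' = (0.7203, -0.0028, 0.6920, 0.0480)
v' = (0.8080, -1.9040, 0.7960)
ω' = (-0.8938, -0.5525, 0.8480)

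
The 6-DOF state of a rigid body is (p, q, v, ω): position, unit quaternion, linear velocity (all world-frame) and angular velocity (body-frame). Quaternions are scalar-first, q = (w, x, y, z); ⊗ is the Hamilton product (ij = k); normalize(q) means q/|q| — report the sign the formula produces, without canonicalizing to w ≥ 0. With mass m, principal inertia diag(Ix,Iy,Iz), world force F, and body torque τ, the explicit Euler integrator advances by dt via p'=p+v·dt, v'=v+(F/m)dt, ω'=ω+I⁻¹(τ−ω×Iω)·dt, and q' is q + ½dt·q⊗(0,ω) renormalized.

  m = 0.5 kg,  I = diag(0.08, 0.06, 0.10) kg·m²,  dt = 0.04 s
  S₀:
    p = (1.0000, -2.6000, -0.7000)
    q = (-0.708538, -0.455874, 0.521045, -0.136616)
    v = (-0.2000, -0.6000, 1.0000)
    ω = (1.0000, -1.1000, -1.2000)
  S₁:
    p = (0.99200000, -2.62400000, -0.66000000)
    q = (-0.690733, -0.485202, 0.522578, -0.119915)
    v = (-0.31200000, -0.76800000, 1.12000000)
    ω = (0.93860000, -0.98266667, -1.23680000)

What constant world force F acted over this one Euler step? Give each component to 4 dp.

F = (-1.4000, -2.1000, 1.5000)

velocity change Δv = (-0.11200000, -0.16800000, 0.12000000)
applied force F = (-1.4000, -2.1000, 1.5000)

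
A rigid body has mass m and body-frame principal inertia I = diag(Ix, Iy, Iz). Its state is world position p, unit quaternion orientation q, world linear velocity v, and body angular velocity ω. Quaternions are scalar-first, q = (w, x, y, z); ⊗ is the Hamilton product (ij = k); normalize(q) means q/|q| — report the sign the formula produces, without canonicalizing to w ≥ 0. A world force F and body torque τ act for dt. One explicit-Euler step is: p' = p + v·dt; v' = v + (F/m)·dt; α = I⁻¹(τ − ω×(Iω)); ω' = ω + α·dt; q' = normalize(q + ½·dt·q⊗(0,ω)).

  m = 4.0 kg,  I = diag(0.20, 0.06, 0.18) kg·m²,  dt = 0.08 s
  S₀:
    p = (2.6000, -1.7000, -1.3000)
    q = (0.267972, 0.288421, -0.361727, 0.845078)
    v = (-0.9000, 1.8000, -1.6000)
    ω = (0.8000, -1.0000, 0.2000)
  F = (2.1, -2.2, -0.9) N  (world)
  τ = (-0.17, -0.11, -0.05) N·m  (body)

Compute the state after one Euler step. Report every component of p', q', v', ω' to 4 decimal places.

p' = (2.5280, -1.5560, -1.4280)
q' = (0.2372, 0.3275, -0.3472, 0.8461)
v' = (-0.8580, 1.7560, -1.6180)
ω' = (0.7416, -1.1509, 0.1280)

gyro term ω×Iω = (-0.0240, 0.0032, 0.1120)
α = I⁻¹(τ − ω×Iω) = (-0.7300, -1.8867, -0.9000)
ω + α·dt = (0.7416, -1.1509, 0.1280)
q⊗(0,ω) = (-0.7614794, 0.9871102, 0.3504062, 0.0545550)
updated quaternion q' = (0.2372, 0.3275, -0.3472, 0.8461)
a = F/m = (0.5250, -0.5500, -0.2250)
p + v·dt = (2.5280, -1.5560, -1.4280)
v + (F/m)dt = (-0.8580, 1.7560, -1.6180)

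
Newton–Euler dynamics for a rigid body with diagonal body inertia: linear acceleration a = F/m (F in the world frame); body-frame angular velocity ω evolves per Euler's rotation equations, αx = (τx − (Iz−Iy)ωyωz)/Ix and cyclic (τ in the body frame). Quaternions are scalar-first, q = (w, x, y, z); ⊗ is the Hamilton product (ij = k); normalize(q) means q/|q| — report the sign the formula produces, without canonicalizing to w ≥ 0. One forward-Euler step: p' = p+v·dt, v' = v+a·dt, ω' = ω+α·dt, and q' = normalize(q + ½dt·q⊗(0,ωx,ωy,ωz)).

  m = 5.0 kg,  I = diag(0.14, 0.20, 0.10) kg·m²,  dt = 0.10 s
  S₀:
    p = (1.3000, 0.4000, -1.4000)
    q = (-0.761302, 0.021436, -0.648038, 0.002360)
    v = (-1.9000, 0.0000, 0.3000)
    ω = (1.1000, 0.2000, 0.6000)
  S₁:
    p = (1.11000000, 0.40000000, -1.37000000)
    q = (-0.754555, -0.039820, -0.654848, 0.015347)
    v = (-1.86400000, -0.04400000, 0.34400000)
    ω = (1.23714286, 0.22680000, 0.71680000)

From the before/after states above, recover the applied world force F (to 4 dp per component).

Δv = v₁−v₀ = (0.03600000, -0.04400000, 0.04400000)
m·(v₁−v₀)/dt = (1.8000, -2.2000, 2.2000)

F = (1.8000, -2.2000, 2.2000)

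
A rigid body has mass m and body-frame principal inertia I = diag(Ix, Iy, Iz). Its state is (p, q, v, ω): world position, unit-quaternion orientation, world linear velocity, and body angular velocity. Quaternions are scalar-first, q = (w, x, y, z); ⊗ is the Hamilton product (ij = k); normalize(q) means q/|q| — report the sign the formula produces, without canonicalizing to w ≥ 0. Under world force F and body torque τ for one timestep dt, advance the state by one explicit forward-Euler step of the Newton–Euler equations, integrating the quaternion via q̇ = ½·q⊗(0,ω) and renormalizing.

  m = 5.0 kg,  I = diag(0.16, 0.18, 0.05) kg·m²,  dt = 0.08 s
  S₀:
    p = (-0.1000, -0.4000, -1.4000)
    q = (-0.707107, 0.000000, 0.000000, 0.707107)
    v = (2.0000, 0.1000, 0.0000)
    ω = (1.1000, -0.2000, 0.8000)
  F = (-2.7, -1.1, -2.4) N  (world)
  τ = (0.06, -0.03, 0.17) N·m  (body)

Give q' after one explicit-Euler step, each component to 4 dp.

q⊗(0,ω) = (-0.5656856, -0.6363963, 0.9192391, -0.5656856)
updated quaternion q' = (-0.7286, -0.0254, 0.0367, 0.6834)

q' = (-0.7286, -0.0254, 0.0367, 0.6834)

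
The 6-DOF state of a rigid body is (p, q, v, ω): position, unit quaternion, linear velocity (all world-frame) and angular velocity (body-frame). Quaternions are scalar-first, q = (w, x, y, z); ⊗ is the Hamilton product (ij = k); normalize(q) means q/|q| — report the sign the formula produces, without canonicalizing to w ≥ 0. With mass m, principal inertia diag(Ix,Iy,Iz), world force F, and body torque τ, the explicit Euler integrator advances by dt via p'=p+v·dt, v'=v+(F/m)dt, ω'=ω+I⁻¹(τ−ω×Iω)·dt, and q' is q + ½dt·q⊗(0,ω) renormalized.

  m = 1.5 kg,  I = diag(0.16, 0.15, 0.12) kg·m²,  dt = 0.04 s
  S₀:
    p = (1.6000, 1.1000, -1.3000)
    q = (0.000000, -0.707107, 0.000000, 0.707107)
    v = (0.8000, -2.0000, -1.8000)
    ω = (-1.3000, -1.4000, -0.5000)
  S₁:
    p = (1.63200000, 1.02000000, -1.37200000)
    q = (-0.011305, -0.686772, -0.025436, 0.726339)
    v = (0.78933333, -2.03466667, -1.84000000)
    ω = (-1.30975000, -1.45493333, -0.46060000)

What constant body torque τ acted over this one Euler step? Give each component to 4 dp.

ω₁ − ω₀ = (-0.00975000, -0.05493333, 0.03940000)
precession coupling = (-0.0210, 0.0260, -0.0182)
applied torque τ = (-0.0600, -0.1800, 0.1000)

τ = (-0.0600, -0.1800, 0.1000)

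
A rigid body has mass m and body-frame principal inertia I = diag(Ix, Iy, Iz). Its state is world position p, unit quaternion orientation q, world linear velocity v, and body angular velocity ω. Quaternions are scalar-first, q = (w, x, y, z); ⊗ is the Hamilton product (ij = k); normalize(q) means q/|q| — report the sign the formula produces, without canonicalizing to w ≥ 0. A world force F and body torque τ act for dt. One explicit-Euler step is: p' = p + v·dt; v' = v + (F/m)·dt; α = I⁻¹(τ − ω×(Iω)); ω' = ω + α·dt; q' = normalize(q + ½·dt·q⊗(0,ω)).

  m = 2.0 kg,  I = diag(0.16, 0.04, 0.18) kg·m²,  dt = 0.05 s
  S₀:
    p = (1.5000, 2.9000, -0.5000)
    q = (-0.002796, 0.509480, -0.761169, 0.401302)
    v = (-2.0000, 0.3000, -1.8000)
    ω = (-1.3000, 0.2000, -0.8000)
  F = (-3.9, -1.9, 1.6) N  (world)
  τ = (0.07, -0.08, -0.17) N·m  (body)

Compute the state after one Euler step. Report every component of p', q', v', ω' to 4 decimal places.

p' = (1.4000, 2.9150, -0.5900)
q' = (0.0256, 0.5224, -0.7635, 0.3789)
v' = (-2.0975, 0.2525, -1.7600)
ω' = (-1.2711, 0.1260, -0.8559)

new position p' = (1.4000, 2.9150, -0.5900)
new velocity v' = (-2.0975, 0.2525, -1.7600)
ω×(Iω) gyroscopic = (-0.0224, -0.0208, 0.0312)
α = I⁻¹(τ − ω×Iω) = (0.5775, -1.4800, -1.1178)
ω' = ω + α·dt = (-1.2711, 0.1260, -0.8559)
Hamilton product q⊗(0,ω) = (1.1355994, 0.5323096, -0.1146678, -0.8853869)
q + ½dt·q⊗(0,ω), renormalized = (0.0256, 0.5224, -0.7635, 0.3789)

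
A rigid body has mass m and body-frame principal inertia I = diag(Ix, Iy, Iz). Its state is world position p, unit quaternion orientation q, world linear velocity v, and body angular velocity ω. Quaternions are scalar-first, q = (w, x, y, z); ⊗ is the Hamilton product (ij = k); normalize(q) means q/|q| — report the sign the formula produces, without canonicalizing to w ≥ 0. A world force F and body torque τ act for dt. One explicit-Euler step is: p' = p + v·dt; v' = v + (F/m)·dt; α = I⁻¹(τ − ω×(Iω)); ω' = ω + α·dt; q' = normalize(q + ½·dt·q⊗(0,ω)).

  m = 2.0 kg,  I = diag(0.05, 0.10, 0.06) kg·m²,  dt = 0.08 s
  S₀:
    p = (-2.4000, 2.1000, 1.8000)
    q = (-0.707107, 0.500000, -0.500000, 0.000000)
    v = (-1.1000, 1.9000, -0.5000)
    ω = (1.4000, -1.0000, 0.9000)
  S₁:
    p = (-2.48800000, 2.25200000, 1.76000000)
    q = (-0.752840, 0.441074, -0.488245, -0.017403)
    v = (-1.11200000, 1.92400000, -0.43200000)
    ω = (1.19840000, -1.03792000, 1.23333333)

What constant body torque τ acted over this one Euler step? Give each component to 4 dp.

τ = (-0.0900, -0.0600, 0.1800)

ω₁ − ω₀ = (-0.20160000, -0.03792000, 0.33333333)
gyro term ω₀×Iω₀ = (0.0360, -0.0126, -0.0700)
applied torque τ = (-0.0900, -0.0600, 0.1800)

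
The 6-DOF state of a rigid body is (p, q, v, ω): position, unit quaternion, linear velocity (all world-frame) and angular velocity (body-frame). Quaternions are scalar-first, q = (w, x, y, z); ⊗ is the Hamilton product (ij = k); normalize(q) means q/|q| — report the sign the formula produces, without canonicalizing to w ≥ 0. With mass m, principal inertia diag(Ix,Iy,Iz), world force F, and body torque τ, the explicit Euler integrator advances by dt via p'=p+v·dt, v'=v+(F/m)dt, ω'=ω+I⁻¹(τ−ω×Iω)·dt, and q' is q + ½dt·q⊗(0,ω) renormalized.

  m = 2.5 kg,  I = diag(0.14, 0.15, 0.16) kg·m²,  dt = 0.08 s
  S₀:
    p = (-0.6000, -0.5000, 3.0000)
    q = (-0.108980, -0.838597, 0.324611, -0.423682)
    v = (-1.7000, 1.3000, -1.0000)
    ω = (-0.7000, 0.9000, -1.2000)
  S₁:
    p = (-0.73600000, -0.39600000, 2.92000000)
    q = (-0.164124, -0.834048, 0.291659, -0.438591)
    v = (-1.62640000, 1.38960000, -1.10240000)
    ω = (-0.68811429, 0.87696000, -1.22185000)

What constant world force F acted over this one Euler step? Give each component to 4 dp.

F = (2.3000, 2.8000, -3.2000)

v₁ − v₀ = (0.07360000, 0.08960000, -0.10240000)
F = m·Δv/dt = (2.3000, 2.8000, -3.2000)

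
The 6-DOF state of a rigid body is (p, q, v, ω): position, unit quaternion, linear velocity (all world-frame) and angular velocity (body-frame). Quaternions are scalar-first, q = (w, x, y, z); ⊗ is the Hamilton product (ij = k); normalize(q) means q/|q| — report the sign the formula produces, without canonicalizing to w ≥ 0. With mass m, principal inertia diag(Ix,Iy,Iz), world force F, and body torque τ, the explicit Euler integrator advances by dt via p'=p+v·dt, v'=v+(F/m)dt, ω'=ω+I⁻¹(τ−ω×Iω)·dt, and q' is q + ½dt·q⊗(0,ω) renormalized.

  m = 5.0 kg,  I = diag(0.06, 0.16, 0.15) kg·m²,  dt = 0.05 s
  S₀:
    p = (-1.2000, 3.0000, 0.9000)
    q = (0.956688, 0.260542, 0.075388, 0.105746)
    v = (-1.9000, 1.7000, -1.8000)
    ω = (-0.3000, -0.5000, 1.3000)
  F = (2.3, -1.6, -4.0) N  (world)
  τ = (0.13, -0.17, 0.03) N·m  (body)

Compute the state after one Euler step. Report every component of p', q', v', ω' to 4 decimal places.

p' = (-1.2950, 3.0850, 0.8100)
q' = (0.9555, 0.2570, 0.0541, 0.1341)
v' = (-1.8770, 1.6840, -1.8400)
ω' = (-0.1971, -0.5641, 1.3050)

a = (0.4600, -0.3200, -0.8000)
p' = p + v·dt = (-1.2950, 3.0850, 0.8100)
v' = v + a·dt = (-1.8770, 1.6840, -1.8400)
α = I⁻¹(τ − ω×Iω) = (2.0583, -1.2819, 0.1000)
new body rate ω' = (-0.1971, -0.5641, 1.3050)
2q̇ = q⊗(0,ω) = (-0.0216132, -0.1361290, -0.8487724, 1.1360398)
q + ½dt·q⊗(0,ω), renormalized = (0.9555, 0.2570, 0.0541, 0.1341)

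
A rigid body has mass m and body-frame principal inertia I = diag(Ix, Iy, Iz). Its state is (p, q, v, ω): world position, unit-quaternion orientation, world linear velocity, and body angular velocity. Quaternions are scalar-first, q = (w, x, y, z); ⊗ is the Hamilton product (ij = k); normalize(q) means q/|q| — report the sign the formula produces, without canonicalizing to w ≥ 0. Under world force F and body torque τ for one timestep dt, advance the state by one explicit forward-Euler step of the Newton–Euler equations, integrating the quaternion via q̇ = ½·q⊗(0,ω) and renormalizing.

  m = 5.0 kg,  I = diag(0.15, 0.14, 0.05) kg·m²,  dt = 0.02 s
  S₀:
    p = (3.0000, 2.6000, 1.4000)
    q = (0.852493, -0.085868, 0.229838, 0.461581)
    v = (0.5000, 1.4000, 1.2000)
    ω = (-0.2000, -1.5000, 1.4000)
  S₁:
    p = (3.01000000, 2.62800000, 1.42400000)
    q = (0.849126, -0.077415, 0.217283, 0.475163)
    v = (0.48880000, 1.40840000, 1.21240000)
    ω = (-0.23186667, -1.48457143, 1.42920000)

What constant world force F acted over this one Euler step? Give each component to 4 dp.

F = (-2.8000, 2.1000, 3.1000)

velocity change Δv = (-0.01120000, 0.00840000, 0.01240000)
F = m·Δv/dt = (-2.8000, 2.1000, 3.1000)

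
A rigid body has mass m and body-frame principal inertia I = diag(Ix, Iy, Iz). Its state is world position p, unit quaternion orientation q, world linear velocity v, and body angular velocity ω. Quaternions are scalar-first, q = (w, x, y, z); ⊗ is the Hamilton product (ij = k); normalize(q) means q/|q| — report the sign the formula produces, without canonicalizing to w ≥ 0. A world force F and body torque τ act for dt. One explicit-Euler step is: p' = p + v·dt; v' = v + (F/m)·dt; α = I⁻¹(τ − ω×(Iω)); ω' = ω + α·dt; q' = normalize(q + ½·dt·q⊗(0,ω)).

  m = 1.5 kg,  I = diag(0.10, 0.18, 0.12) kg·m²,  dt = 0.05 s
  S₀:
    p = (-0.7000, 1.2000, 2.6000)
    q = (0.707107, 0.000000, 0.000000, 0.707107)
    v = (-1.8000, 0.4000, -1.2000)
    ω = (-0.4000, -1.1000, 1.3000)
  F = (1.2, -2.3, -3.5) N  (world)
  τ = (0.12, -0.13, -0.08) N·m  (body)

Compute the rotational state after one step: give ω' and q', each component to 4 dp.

ω' = (-0.3829, -1.1390, 1.2520)
q' = (0.6835, 0.0124, -0.0265, 0.7294)

ω×(Iω) gyroscopic = (0.0858, 0.0104, 0.0352)
angular accel α = (0.3420, -0.7800, -0.9600)
ω + α·dt = (-0.3829, -1.1390, 1.2520)
2q̇ = q⊗(0,ω) = (-0.9192391, 0.4949749, -1.0606605, 0.9192391)
q + ½dt·q⊗(0,ω), renormalized = (0.6835, 0.0124, -0.0265, 0.7294)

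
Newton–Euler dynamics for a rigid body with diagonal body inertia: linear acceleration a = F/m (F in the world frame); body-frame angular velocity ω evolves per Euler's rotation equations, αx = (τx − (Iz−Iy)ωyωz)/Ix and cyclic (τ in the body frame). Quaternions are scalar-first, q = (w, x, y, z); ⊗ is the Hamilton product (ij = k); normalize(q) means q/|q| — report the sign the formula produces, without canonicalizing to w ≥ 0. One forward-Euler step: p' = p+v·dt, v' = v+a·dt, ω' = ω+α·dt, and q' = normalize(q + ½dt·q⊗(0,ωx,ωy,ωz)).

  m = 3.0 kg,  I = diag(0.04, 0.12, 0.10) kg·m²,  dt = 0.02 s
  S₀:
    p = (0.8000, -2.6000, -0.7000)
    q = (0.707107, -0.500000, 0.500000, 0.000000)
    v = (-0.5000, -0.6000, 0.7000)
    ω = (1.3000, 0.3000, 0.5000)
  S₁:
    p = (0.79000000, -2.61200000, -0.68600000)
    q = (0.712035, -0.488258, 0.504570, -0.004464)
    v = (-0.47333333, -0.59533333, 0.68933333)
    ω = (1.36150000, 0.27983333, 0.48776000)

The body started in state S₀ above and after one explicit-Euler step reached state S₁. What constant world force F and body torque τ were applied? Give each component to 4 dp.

Δω = ω₁−ω₀ = (0.06150000, -0.02016667, -0.01224000)
gyro term ω₀×Iω₀ = (-0.0030, -0.0390, 0.0312)
applied torque τ = (0.1200, -0.1600, -0.0300)
velocity change Δv = (0.02666667, 0.00466667, -0.01066667)
applied force F = (4.0000, 0.7000, -1.6000)

F = (4.0000, 0.7000, -1.6000)
τ = (0.1200, -0.1600, -0.0300)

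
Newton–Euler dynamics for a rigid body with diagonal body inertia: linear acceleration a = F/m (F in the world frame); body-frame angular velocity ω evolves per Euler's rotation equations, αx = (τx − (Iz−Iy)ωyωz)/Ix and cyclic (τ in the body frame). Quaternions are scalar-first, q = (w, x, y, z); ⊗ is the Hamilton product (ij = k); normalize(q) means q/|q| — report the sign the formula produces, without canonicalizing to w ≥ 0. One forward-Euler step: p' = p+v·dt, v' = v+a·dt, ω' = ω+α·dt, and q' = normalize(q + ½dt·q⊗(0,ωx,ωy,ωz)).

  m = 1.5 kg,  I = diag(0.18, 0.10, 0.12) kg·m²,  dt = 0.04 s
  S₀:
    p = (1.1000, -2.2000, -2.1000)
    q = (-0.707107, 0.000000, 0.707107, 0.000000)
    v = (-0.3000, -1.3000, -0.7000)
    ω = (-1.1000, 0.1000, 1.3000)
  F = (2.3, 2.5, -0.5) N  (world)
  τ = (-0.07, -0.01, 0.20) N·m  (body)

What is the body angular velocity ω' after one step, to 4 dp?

precession coupling ω×(Iω) = (0.0026, -0.0858, 0.0088)
(τ − ω×Iω)/I = (-0.4033, 0.7580, 1.5933)
ω + α·dt = (-1.1161, 0.1303, 1.3637)

ω' = (-1.1161, 0.1303, 1.3637)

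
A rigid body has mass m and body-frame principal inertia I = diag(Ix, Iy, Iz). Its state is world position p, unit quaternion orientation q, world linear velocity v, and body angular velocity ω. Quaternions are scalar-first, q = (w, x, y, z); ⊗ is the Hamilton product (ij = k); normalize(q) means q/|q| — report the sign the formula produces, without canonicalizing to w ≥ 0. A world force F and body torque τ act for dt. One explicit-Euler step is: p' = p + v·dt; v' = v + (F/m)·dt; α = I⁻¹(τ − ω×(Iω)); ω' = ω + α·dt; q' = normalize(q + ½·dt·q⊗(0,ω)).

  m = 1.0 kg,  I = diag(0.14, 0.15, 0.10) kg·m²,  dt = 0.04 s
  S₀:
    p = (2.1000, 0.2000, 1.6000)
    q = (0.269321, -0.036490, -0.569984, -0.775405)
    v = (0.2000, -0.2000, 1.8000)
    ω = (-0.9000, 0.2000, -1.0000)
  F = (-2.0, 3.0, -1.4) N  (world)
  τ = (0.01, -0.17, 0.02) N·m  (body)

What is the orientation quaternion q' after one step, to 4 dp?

q⊗(0,ω) = (-0.6942492, 0.4826761, 0.7152387, -0.7896046)
q + ½dt·q⊗(0,ω), renormalized = (0.2553, -0.0268, -0.5555, -0.7909)

q' = (0.2553, -0.0268, -0.5555, -0.7909)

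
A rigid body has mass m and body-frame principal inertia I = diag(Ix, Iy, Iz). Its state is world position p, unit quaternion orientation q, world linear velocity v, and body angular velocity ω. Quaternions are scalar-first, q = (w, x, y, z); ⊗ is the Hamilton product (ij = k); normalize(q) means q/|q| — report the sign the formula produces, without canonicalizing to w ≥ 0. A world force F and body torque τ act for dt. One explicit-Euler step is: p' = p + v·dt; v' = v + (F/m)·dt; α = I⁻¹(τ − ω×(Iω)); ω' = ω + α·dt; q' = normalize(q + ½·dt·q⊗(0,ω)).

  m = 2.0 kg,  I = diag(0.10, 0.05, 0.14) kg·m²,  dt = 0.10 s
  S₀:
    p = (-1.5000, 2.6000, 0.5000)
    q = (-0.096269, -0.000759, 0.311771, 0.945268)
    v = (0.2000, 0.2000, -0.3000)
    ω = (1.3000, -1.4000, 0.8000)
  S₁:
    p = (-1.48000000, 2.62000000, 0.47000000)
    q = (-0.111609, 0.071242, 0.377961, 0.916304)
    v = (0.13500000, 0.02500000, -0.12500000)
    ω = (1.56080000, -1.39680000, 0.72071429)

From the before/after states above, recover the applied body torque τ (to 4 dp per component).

τ = (0.1600, -0.0400, -0.0200)

ω₁ − ω₀ = (0.26080000, 0.00320000, -0.07928571)
I·α + gyro = (0.1600, -0.0400, -0.0200)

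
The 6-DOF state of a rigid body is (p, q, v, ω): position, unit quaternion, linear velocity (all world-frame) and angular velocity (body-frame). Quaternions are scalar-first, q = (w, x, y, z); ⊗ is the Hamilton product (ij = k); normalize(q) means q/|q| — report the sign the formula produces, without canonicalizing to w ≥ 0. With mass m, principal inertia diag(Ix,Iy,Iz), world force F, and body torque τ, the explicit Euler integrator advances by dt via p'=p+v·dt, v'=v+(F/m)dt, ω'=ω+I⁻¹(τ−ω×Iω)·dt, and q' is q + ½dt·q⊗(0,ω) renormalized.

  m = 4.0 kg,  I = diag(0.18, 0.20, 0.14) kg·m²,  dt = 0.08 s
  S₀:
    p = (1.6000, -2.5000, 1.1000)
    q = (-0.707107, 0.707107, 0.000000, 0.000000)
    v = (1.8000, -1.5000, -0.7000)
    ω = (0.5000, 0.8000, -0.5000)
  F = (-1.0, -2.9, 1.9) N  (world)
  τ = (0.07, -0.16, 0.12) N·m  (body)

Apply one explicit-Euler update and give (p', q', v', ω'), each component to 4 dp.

ω×(Iω) gyroscopic = (0.0240, -0.0100, 0.0080)
(τ − ω×Iω)/I = (0.2556, -0.7500, 0.8000)
new body rate ω' = (0.5204, 0.7400, -0.4360)
2q̇ = q⊗(0,ω) = (-0.3535535, -0.3535535, -0.2121321, 0.9192391)
updated quaternion q' = (-0.7206, 0.6923, -0.0085, 0.0367)
p + v·dt = (1.7440, -2.6200, 1.0440)
v' = v + a·dt = (1.7800, -1.5580, -0.6620)

p' = (1.7440, -2.6200, 1.0440)
q' = (-0.7206, 0.6923, -0.0085, 0.0367)
v' = (1.7800, -1.5580, -0.6620)
ω' = (0.5204, 0.7400, -0.4360)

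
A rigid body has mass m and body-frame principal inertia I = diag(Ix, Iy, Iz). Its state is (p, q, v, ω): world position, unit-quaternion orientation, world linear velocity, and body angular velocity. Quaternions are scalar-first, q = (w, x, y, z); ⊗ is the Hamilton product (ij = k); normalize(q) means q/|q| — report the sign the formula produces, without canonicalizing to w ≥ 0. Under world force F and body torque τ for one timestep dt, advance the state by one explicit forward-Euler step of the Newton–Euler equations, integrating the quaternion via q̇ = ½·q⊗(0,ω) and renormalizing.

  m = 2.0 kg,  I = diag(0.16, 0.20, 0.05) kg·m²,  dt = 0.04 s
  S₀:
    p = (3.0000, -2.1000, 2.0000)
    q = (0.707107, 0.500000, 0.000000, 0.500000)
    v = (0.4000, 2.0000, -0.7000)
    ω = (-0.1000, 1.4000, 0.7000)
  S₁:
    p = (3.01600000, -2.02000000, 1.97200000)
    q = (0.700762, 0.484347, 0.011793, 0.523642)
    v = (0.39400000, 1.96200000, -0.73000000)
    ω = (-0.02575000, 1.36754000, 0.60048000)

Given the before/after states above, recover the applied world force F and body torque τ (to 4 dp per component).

F = (-0.3000, -1.9000, -1.5000)
τ = (0.1500, -0.1700, -0.1300)

rate change Δω = (0.07425000, -0.03246000, -0.09952000)
precession coupling = (-0.1470, -0.0077, -0.0056)
applied torque τ = (0.1500, -0.1700, -0.1300)
v₁ − v₀ = (-0.00600000, -0.03800000, -0.03000000)
applied force F = (-0.3000, -1.9000, -1.5000)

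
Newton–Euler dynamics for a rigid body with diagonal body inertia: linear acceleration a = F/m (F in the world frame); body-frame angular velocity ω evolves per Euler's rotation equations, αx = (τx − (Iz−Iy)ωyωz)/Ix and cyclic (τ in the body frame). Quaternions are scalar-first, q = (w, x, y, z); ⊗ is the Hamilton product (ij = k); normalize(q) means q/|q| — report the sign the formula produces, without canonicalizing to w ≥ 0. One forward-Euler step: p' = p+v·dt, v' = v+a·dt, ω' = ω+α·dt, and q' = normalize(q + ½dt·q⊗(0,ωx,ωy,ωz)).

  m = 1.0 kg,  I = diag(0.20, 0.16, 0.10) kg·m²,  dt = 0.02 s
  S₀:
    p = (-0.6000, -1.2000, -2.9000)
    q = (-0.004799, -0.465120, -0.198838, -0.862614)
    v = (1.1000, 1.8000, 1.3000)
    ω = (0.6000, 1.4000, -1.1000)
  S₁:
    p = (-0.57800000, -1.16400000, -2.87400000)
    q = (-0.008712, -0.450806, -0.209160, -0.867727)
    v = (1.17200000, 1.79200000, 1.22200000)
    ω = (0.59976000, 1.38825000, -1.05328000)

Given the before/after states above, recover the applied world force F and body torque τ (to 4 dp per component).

F = (3.6000, -0.4000, -3.9000)
τ = (0.0900, -0.1600, 0.2000)

velocity change Δv = (0.07200000, -0.00800000, -0.07800000)
F = m·Δv/dt = (3.6000, -0.4000, -3.9000)
Δω = ω₁−ω₀ = (-0.00024000, -0.01175000, 0.04672000)
ω₀×(Iω₀) = (0.0924, -0.0660, -0.0336)
τ = I·(Δω/dt) + ω₀×(Iω₀) = (0.0900, -0.1600, 0.2000)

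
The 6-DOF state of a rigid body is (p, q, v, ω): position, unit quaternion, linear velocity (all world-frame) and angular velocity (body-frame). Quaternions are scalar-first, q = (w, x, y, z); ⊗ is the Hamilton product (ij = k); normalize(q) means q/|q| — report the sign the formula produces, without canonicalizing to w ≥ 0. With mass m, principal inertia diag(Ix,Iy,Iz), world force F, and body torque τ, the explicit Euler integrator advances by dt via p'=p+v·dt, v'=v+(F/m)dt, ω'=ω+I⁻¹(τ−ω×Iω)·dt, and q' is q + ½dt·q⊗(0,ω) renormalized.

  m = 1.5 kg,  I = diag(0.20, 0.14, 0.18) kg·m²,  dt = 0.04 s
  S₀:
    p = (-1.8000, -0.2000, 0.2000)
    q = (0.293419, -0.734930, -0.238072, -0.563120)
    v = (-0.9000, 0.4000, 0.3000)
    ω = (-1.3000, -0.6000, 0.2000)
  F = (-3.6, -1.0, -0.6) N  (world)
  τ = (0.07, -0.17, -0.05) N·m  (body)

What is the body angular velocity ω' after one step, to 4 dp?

α = I⁻¹(τ − ω×Iω) = (0.3740, -1.1771, -0.0178)
ω' = ω + α·dt = (-1.2850, -0.6471, 0.1993)

ω' = (-1.2850, -0.6471, 0.1993)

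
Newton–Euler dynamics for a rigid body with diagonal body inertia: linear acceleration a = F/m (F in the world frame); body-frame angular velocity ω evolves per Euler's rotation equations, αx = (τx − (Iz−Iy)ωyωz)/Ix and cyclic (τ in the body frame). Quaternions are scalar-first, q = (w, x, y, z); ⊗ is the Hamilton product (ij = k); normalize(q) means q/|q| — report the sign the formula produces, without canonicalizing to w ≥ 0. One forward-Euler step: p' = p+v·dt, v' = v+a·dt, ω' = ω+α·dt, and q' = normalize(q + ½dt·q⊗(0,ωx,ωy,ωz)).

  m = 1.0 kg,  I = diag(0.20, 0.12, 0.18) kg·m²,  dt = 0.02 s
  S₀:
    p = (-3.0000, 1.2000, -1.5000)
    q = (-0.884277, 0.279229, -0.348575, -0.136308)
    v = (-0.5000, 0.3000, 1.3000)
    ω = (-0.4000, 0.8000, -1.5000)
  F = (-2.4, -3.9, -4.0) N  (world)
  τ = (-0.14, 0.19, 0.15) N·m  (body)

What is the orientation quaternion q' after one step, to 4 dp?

q' = (-0.8823, 0.2890, -0.3509, -0.1222)

Hamilton product q⊗(0,ω) = (0.1860896, 0.9856197, -0.2340549, 1.4103687)
q + ½dt·q⊗(0,ω), renormalized = (-0.8823, 0.2890, -0.3509, -0.1222)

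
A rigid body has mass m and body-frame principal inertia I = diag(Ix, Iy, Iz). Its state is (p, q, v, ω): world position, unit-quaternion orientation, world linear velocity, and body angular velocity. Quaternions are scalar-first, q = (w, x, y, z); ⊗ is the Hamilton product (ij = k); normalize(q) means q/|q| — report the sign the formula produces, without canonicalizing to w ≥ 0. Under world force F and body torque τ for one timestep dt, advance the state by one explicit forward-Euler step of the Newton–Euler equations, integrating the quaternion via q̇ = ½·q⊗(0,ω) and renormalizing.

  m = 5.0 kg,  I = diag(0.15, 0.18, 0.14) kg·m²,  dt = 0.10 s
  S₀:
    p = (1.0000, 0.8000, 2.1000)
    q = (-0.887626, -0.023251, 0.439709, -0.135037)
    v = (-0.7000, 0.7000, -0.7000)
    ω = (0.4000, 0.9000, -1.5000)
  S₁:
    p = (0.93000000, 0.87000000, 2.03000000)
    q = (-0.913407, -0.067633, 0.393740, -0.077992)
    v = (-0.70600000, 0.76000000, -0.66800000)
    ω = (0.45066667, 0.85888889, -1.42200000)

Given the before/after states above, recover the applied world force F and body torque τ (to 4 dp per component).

F = (-0.3000, 3.0000, 1.6000)
τ = (0.1300, -0.0800, 0.1200)

Δv = v₁−v₀ = (-0.00600000, 0.06000000, 0.03200000)
m·(v₁−v₀)/dt = (-0.3000, 3.0000, 1.6000)
Δω = ω₁−ω₀ = (0.05066667, -0.04111111, 0.07800000)
applied torque τ = (0.1300, -0.0800, 0.1200)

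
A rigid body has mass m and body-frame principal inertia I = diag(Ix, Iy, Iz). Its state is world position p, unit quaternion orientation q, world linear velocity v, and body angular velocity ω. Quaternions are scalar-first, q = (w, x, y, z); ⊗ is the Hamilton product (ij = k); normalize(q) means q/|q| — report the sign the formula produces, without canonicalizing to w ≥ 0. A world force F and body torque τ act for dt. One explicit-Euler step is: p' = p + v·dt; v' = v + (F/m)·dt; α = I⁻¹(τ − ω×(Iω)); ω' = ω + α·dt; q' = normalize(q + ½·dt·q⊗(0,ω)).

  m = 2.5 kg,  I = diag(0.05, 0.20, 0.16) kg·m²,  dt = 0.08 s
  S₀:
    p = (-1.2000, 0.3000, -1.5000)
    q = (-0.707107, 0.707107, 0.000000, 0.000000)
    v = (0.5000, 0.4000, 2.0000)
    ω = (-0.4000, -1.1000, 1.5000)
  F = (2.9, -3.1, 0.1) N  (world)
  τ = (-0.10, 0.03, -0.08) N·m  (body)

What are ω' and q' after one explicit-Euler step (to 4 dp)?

gyro term ω×Iω = (0.0660, 0.0660, 0.0660)
α = I⁻¹(τ − ω×Iω) = (-3.3200, -0.1800, -0.9125)
ω' = ω + α·dt = (-0.6656, -1.1144, 1.4270)
Hamilton product q⊗(0,ω) = (0.2828428, 0.2828428, -0.2828428, -1.8384782)
q + ½dt·q⊗(0,ω), renormalized = (-0.6938, 0.7163, -0.0113, -0.0733)

ω' = (-0.6656, -1.1144, 1.4270)
q' = (-0.6938, 0.7163, -0.0113, -0.0733)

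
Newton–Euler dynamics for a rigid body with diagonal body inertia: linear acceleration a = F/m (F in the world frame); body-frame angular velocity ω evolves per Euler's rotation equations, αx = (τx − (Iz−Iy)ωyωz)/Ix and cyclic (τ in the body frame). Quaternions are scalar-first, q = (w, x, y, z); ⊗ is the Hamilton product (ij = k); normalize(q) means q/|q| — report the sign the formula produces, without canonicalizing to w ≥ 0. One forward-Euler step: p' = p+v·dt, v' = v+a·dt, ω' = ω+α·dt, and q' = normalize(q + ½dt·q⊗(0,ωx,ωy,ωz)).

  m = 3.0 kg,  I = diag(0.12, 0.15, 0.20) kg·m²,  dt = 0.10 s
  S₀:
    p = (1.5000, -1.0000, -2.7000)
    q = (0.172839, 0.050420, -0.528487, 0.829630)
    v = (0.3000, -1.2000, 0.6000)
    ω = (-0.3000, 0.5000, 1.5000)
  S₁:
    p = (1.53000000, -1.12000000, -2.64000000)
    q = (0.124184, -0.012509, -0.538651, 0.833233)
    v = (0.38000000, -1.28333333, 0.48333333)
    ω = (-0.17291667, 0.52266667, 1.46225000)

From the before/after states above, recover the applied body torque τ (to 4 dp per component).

τ = (0.1900, 0.0700, -0.0800)

rate change Δω = (0.12708333, 0.02266667, -0.03775000)
I·α + gyro = (0.1900, 0.0700, -0.0800)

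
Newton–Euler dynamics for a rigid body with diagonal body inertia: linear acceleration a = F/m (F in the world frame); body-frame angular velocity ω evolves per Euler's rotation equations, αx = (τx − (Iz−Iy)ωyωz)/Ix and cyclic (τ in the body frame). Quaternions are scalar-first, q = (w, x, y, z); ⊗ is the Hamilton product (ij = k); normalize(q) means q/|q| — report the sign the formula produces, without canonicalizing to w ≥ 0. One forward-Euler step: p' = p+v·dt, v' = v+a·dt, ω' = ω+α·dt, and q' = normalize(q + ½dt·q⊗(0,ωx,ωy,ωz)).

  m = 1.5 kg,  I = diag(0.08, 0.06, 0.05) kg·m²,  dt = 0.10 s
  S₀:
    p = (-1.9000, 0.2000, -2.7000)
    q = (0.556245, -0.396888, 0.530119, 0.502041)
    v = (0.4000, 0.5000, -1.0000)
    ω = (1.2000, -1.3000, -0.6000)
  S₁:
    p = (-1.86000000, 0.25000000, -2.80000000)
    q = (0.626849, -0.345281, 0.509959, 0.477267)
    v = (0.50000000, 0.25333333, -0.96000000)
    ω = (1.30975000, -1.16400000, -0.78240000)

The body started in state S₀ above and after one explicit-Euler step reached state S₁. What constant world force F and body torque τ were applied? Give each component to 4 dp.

F = (1.5000, -3.7000, 0.6000)
τ = (0.0800, 0.0600, -0.0600)

rate change Δω = (0.10975000, 0.13600000, -0.18240000)
I·α + gyro = (0.0800, 0.0600, -0.0600)
v₁ − v₀ = (0.10000000, -0.24666667, 0.04000000)
applied force F = (1.5000, -3.7000, 0.6000)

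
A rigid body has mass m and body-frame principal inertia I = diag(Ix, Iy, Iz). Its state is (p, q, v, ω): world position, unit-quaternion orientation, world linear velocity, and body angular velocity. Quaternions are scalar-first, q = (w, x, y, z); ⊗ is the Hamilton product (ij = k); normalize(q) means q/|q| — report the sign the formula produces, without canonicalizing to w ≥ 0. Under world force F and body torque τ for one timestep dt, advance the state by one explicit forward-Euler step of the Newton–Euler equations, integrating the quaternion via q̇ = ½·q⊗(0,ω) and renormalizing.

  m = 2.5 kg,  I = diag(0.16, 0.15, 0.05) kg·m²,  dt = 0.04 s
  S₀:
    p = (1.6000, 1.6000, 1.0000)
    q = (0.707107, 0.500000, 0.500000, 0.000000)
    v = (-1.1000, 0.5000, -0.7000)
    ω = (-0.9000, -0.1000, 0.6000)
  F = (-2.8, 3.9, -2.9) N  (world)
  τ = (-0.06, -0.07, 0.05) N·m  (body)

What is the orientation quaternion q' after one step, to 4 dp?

2q̇ = q⊗(0,ω) = (0.5000000, -0.3363963, -0.3707107, 0.8242642)
q + ½dt·q⊗(0,ω), renormalized = (0.7169, 0.4932, 0.4925, 0.0165)

q' = (0.7169, 0.4932, 0.4925, 0.0165)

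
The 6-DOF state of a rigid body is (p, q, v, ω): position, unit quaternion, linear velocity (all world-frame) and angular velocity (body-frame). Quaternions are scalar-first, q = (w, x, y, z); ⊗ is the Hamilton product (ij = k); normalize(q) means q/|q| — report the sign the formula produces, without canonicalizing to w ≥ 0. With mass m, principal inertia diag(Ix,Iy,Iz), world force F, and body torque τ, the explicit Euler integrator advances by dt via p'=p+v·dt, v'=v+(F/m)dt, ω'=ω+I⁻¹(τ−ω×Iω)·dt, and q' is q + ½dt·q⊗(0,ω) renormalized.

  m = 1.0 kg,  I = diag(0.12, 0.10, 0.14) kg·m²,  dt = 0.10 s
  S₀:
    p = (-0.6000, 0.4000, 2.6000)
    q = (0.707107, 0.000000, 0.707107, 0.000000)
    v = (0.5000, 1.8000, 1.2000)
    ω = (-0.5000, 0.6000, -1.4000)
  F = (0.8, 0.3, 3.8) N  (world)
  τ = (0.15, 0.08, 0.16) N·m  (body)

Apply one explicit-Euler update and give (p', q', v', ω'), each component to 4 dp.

linear accel F/m = (0.8000, 0.3000, 3.8000)
new position p' = (-0.5500, 0.5800, 2.7200)
v + (F/m)dt = (0.5800, 1.8300, 1.5800)
precession coupling ω×(Iω) = (-0.0336, -0.0140, 0.0060)
α = I⁻¹(τ − ω×Iω) = (1.5300, 0.9400, 1.1000)
ω + α·dt = (-0.3470, 0.6940, -1.2900)
2q̇ = q⊗(0,ω) = (-0.4242642, -1.3435033, 0.4242642, -0.6363963)
q + ½dt·q⊗(0,ω), renormalized = (0.6837, -0.0670, 0.7260, -0.0317)

p' = (-0.5500, 0.5800, 2.7200)
q' = (0.6837, -0.0670, 0.7260, -0.0317)
v' = (0.5800, 1.8300, 1.5800)
ω' = (-0.3470, 0.6940, -1.2900)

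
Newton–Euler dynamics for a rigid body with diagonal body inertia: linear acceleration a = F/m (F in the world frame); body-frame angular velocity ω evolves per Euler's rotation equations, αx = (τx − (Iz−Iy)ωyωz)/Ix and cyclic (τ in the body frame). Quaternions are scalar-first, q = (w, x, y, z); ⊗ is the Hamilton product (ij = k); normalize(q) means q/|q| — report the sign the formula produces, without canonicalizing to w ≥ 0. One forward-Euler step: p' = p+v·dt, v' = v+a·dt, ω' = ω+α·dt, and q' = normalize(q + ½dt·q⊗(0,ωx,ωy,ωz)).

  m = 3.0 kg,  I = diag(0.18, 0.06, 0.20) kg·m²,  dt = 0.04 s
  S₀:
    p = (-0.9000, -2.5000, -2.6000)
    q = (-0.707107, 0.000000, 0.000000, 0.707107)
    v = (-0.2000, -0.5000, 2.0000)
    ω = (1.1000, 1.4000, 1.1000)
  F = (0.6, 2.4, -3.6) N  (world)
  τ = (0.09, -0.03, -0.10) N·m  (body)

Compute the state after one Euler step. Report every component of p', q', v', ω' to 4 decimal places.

precession coupling ω×(Iω) = (0.2156, -0.0242, -0.1848)
(τ − ω×Iω)/I = (-0.6978, -0.0967, 0.4240)
new body rate ω' = (1.0721, 1.3961, 1.1170)
Hamilton product q⊗(0,ω) = (-0.7778177, -1.7677675, -0.2121321, -0.7778177)
updated quaternion q' = (-0.7220, -0.0353, -0.0042, 0.6909)
a = (0.2000, 0.8000, -1.2000)
new position p' = (-0.9080, -2.5200, -2.5200)
v + (F/m)dt = (-0.1920, -0.4680, 1.9520)

p' = (-0.9080, -2.5200, -2.5200)
q' = (-0.7220, -0.0353, -0.0042, 0.6909)
v' = (-0.1920, -0.4680, 1.9520)
ω' = (1.0721, 1.3961, 1.1170)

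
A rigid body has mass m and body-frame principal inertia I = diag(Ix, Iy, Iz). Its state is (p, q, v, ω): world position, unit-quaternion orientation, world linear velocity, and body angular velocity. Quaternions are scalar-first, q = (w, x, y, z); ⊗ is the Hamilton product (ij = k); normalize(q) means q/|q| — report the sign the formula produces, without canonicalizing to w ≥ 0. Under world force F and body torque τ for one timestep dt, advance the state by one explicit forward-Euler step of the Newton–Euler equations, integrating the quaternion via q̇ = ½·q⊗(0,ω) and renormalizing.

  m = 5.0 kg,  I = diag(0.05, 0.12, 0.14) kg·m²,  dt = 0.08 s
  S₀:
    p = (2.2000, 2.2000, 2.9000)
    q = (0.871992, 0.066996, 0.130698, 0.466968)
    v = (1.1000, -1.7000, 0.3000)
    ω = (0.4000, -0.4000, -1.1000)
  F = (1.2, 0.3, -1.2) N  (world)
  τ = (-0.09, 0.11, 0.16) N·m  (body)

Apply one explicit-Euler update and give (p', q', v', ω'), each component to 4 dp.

p' = (2.2880, 2.0640, 2.9240)
q' = (0.8925, 0.0826, 0.1270, 0.4249)
v' = (1.1192, -1.6952, 0.2808)
ω' = (0.2419, -0.3531, -1.0022)

linear accel F/m = (0.2400, 0.0600, -0.2400)
p + v·dt = (2.2880, 2.0640, 2.9240)
new velocity v' = (1.1192, -1.6952, 0.2808)
precession coupling ω×(Iω) = (0.0088, 0.0396, -0.0112)
angular accel α = (-1.9760, 0.5867, 1.2229)
ω + α·dt = (0.2419, -0.3531, -1.0022)
2q̇ = q⊗(0,ω) = (0.5391456, 0.3918162, -0.0883140, -1.0382688)
q + ½dt·q⊗(0,ω), renormalized = (0.8925, 0.0826, 0.1270, 0.4249)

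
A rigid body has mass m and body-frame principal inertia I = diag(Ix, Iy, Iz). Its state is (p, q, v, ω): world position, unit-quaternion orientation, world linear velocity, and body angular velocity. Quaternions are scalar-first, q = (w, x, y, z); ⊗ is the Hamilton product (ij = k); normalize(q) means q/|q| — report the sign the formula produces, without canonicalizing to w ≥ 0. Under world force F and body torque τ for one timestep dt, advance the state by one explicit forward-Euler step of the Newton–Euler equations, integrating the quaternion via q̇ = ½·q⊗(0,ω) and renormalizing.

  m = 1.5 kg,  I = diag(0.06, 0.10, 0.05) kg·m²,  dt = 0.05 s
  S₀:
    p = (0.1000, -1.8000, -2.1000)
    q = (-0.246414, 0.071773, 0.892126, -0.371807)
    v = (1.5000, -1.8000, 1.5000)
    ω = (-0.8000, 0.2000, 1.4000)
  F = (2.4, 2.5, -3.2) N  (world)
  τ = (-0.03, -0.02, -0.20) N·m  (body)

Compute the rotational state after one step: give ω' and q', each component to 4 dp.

ω' = (-0.8133, 0.1956, 1.2064)
q' = (-0.2362, 0.1097, 0.8951, -0.3619)

ω×(Iω) gyroscopic = (-0.0140, -0.0112, -0.0064)
angular accel α = (-0.2667, -0.0880, -3.8720)
new body rate ω' = (-0.8133, 0.1956, 1.2064)
Hamilton product q⊗(0,ω) = (0.3995230, 1.5204690, 0.1476806, 0.3830758)
q + ½dt·q⊗(0,ω), renormalized = (-0.2362, 0.1097, 0.8951, -0.3619)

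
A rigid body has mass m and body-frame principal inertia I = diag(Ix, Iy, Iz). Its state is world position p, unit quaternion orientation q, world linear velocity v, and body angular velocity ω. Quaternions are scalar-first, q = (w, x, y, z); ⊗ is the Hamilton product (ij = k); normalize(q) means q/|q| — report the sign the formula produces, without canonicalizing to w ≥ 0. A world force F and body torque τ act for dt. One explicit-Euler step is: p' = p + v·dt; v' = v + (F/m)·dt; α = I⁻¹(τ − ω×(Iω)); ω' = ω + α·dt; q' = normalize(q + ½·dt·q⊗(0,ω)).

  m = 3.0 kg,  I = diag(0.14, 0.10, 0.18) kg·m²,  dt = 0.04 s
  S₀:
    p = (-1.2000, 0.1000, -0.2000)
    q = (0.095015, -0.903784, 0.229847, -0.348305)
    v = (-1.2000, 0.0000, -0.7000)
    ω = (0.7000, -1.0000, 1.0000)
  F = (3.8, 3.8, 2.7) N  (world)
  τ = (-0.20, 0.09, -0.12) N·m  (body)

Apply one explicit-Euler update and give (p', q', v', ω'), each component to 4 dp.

p' = (-1.2480, 0.1000, -0.2280)
q' = (0.1192, -0.9044, 0.2410, -0.3314)
v' = (-1.1493, 0.0507, -0.6640)
ω' = (0.6657, -0.9528, 0.9671)

linear accel F/m = (1.2667, 1.2667, 0.9000)
new position p' = (-1.2480, 0.1000, -0.2280)
new velocity v' = (-1.1493, 0.0507, -0.6640)
precession coupling ω×(Iω) = (-0.0800, -0.0280, 0.0280)
α = I⁻¹(τ − ω×Iω) = (-0.8571, 1.1800, -0.8222)
ω' = ω + α·dt = (0.6657, -0.9528, 0.9671)
Hamilton product q⊗(0,ω) = (1.2108008, -0.0519475, 0.5649555, 0.8379061)
q' = normalize(q + ½dt·q⊗(0,ω)) = (0.1192, -0.9044, 0.2410, -0.3314)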